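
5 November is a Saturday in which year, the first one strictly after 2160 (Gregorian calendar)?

From one year to the next, a fixed date's weekday advances by 1, or by 2 when a Feb 29 lies between the two dates.
2160: November 5 is Wednesday.
2161: Thursday (+1)
2162: Friday (+1)
2163: Saturday (+1)
5 November falls on a Saturday in 2163.

2163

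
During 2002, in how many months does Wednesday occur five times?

4

A month of length L has five Wednesdays iff its first Wednesday is on day ≤ L−28 (so day 1–3 in a 31-day month, 1–2 in a 30-day month, day 1 in a leap February).
Checking each month of 2002: Jan starts Tue (31d) ✓; Feb starts Fri (28d); Mar starts Fri (31d); Apr starts Mon (30d); May starts Wed (31d) ✓; Jun starts Sat (30d); Jul starts Mon (31d) ✓; Aug starts Thu (31d); Sep starts Sun (30d); Oct starts Tue (31d) ✓; Nov starts Fri (30d); Dec starts Sun (31d).
Five-Wednesday months: January, May, July, October → 4.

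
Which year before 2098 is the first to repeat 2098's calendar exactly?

2087

Two years share a calendar iff Jan 1 falls on the same weekday and both are leap or both are common. 2098: Jan 1 is Wednesday, common year.
2097: Jan 1 Tuesday, common
2096: Jan 1 Sunday, leap
2095: Jan 1 Saturday, common
2094: Jan 1 Friday, common
2093: Jan 1 Thursday, common
2092: Jan 1 Tuesday, leap
2091: Jan 1 Monday, common
2090: Jan 1 Sunday, common
2089: Jan 1 Saturday, common
2088: Jan 1 Thursday, leap
2087: Jan 1 Wednesday, common
2087 matches on both conditions.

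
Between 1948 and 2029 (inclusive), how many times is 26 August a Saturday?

Track 26 August's weekday year by year (advancing +1, or +2 across a Feb 29):
  1948: Thu  1949: Fri (+1)  1950: Sat (+1) ✓  1951: Sun (+1)  1952: Tue (+2)
  1953: Wed (+1)  1954: Thu (+1)  1955: Fri (+1)  1956: Sun (+2)  1957: Mon (+1)
  1958: Tue (+1)  1959: Wed (+1)  1960: Fri (+2)  1961: Sat (+1) ✓  … (54 more years) …
  2016: Fri (+2)  2017: Sat (+1) ✓  2018: Sun (+1)  2019: Mon (+1)  2020: Wed (+2)
  2021: Thu (+1)  2022: Fri (+1)  2023: Sat (+1) ✓  2024: Mon (+2)  2025: Tue (+1)
  2026: Wed (+1)  2027: Thu (+1)  2028: Sat (+2) ✓  2029: Sun (+1)
Saturday years: 1950, 1961, 1967, 1972, 1978, 1989, 1995, 2000, 2006, 2017, 2023, 2028 — 12 in total.

12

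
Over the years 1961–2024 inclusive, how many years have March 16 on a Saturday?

Track March 16's weekday year by year (advancing +1, or +2 across a Feb 29):
  1961: Thu  1962: Fri (+1)  1963: Sat (+1) ✓  1964: Mon (+2)  1965: Tue (+1)
  1966: Wed (+1)  1967: Thu (+1)  1968: Sat (+2) ✓  1969: Sun (+1)  1970: Mon (+1)
  1971: Tue (+1)  1972: Thu (+2)  1973: Fri (+1)  1974: Sat (+1) ✓  … (36 more years) …
  2011: Wed (+1)  2012: Fri (+2)  2013: Sat (+1) ✓  2014: Sun (+1)  2015: Mon (+1)
  2016: Wed (+2)  2017: Thu (+1)  2018: Fri (+1)  2019: Sat (+1) ✓  2020: Mon (+2)
  2021: Tue (+1)  2022: Wed (+1)  2023: Thu (+1)  2024: Sat (+2) ✓
Saturday years: 1963, 1968, 1974, 1985, 1991, 1996, 2002, 2013, 2019, 2024 — 10 in total.

10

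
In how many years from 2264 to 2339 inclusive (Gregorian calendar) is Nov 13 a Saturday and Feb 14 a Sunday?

Check each year's weekday for Nov 13 and Feb 14:
  2264: Sun/Sun  2265: Mon/Tue  2266: Tue/Wed  2267: Wed/Thu  2268: Fri/Fri  2269: Sat/Sun ✓  2270: Sun/Mon  2271: Mon/Tue  2272: Wed/Wed  2273: Thu/Fri  2274: Fri/Sat  2275: Sat/Sun ✓  2276: Mon/Mon  2277: Tue/Wed  …(48 more)…  2326: Sat/Sun ✓  2327: Sun/Mon  2328: Tue/Tue  2329: Wed/Thu  2330: Thu/Fri  2331: Fri/Sat  2332: Sun/Sun  2333: Mon/Tue  2334: Tue/Wed  2335: Wed/Thu  2336: Fri/Fri  2337: Sat/Sun ✓  2338: Sun/Mon  2339: Mon/Tue
Both conditions hold in: 2269, 2275, 2286, 2297, 2309, 2315, 2326, 2337 — 8.

8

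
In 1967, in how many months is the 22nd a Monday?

1

Check the 22nd of each month of 1967: Jan 22: Sun, Feb 22: Wed, Mar 22: Wed, Apr 22: Sat, May 22: Mon, Jun 22: Thu, Jul 22: Sat, Aug 22: Tue, Sep 22: Fri, Oct 22: Sun, Nov 22: Wed, Dec 22: Fri.
Monday occurs in May — 1 month.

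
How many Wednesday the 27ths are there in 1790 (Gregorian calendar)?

2

Check the 27th of each month of 1790: Jan 27: Wed, Feb 27: Sat, Mar 27: Sat, Apr 27: Tue, May 27: Thu, Jun 27: Sun, Jul 27: Tue, Aug 27: Fri, Sep 27: Mon, Oct 27: Wed, Nov 27: Sat, Dec 27: Mon.
Wednesday occurs in January, October — 2 months.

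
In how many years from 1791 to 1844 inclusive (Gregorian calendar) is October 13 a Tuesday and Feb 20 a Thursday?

2

Check each year's weekday for October 13 and Feb 20:
  1791: Thu/Sun  1792: Sat/Mon  1793: Sun/Wed  1794: Mon/Thu  1795: Tue/Fri  1796: Thu/Sat  1797: Fri/Mon  1798: Sat/Tue  1799: Sun/Wed  1800: Mon/Thu  1801: Tue/Fri  1802: Wed/Sat  1803: Thu/Sun  1804: Sat/Mon  …(26 more)…  1831: Thu/Sun  1832: Sat/Mon  1833: Sun/Wed  1834: Mon/Thu  1835: Tue/Fri  1836: Thu/Sat  1837: Fri/Mon  1838: Sat/Tue  1839: Sun/Wed  1840: Tue/Thu ✓  1841: Wed/Sat  1842: Thu/Sun  1843: Fri/Mon  1844: Sun/Tue
Both conditions hold in: 1812, 1840 — 2.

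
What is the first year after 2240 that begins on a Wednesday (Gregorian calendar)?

Jan 1 advances by 2 weekdays after a leap year and by 1 after a common year.
2240: Jan 1 is Wednesday (leap).
2241: Friday
2242: Saturday
2243: Sunday
2244: Monday (leap)
2245: Wednesday
2245 begins on a Wednesday

2245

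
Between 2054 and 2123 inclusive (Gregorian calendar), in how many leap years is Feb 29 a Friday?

Leap years in 2054–2123: 16 of them.
Feb 29 weekday advances by 5 (mod 7) from one leap year to the next four years later (or differs when a century non-leap intervenes).
Leap-day weekdays: 2056:Tue 2060:Sun 2064:Fri✓ 2068:Wed 2072:Mon 2076:Sat 2080:Thu 2084:Tue 2088:Sun 2092:Fri✓ 2096:Wed 2104:Fri✓ 2108:Wed 2112:Mon 2116:Sat 2120:Thu
Friday: 2064, 2092, 2104 → 3.

3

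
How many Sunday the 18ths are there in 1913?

1

Check the 18th of each month of 1913: Jan 18: Sat, Feb 18: Tue, Mar 18: Tue, Apr 18: Fri, May 18: Sun, Jun 18: Wed, Jul 18: Fri, Aug 18: Mon, Sep 18: Thu, Oct 18: Sat, Nov 18: Tue, Dec 18: Thu.
Sunday occurs in May — 1 month.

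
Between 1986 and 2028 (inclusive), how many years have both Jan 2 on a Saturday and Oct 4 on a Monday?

5

Check each year's weekday for Jan 2 and Oct 4:
  1986: Thu/Sat  1987: Fri/Sun  1988: Sat/Tue  1989: Mon/Wed  1990: Tue/Thu  1991: Wed/Fri  1992: Thu/Sun  1993: Sat/Mon ✓  1994: Sun/Tue  1995: Mon/Wed  1996: Tue/Fri  1997: Thu/Sat  1998: Fri/Sun  1999: Sat/Mon ✓  …(15 more)…  2015: Fri/Sun  2016: Sat/Tue  2017: Mon/Wed  2018: Tue/Thu  2019: Wed/Fri  2020: Thu/Sun  2021: Sat/Mon ✓  2022: Sun/Tue  2023: Mon/Wed  2024: Tue/Fri  2025: Thu/Sat  2026: Fri/Sun  2027: Sat/Mon ✓  2028: Sun/Wed
Both conditions hold in: 1993, 1999, 2010, 2021, 2027 — 5.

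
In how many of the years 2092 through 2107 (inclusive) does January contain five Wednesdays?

January has 31 days; it has five Wednesdays when Wednesday falls among the first (month-length − 28) days — i.e. when January 1 is one of Wednesday/Tuesday/Monday.
January 1 by year: 2092:Tue✓ 2093:Thu 2094:Fri 2095:Sat 2096:Sun 2097:Tue✓ 2098:Wed✓ 2099:Thu 2100:Fri 2101:Sat 2102:Sun 2103:Mon✓ 2104:Tue✓ 2105:Thu 2106:Fri 2107:Sat
Years with five Wednesdays: 2092, 2097, 2098, 2103, 2104 → 5.

5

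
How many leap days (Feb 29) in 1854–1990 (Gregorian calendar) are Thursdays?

4

Leap years in 1854–1990: 33 of them.
Feb 29 weekday advances by 5 (mod 7) from one leap year to the next four years later (or differs when a century non-leap intervenes).
Leap-day weekdays: 1856:Fri 1860:Wed 1864:Mon 1868:Sat 1872:Thu✓ 1876:Tue 1880:Sun 1884:Fri 1888:Wed 1892:Mon 1896:Sat 1904:Mon 1908:Sat …(7 more)… 1940:Thu✓ 1944:Tue 1948:Sun 1952:Fri 1956:Wed 1960:Mon 1964:Sat 1968:Thu✓ 1972:Tue 1976:Sun 1980:Fri 1984:Wed 1988:Mon
Thursday: 1872, 1912, 1940, 1968 → 4.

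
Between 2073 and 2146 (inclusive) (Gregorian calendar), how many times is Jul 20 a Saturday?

10

Track Jul 20's weekday year by year (advancing +1, or +2 across a Feb 29):
  2073: Thu  2074: Fri (+1)  2075: Sat (+1) ✓  2076: Mon (+2)  2077: Tue (+1)
  2078: Wed (+1)  2079: Thu (+1)  2080: Sat (+2) ✓  2081: Sun (+1)  2082: Mon (+1)
  2083: Tue (+1)  2084: Thu (+2)  2085: Fri (+1)  2086: Sat (+1) ✓  … (46 more years) …
  2133: Mon (+1)  2134: Tue (+1)  2135: Wed (+1)  2136: Fri (+2)  2137: Sat (+1) ✓
  2138: Sun (+1)  2139: Mon (+1)  2140: Wed (+2)  2141: Thu (+1)  2142: Fri (+1)
  2143: Sat (+1) ✓  2144: Mon (+2)  2145: Tue (+1)  2146: Wed (+1)
Saturday years: 2075, 2080, 2086, 2097, 2109, 2115, 2120, 2126, 2137, 2143 — 10 in total.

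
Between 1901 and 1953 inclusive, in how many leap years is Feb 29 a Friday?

Leap years in 1901–1953: 13 of them.
Feb 29 weekday advances by 5 (mod 7) from one leap year to the next four years later (or differs when a century non-leap intervenes).
Leap-day weekdays: 1904:Mon 1908:Sat 1912:Thu 1916:Tue 1920:Sun 1924:Fri✓ 1928:Wed 1932:Mon 1936:Sat 1940:Thu 1944:Tue 1948:Sun 1952:Fri✓
Friday: 1924, 1952 → 2.

2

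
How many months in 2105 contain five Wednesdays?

A month of length L has five Wednesdays iff its first Wednesday is on day ≤ L−28 (so day 1–3 in a 31-day month, 1–2 in a 30-day month, day 1 in a leap February).
Checking each month of 2105: Jan starts Thu (31d); Feb starts Sun (28d); Mar starts Sun (31d); Apr starts Wed (30d) ✓; May starts Fri (31d); Jun starts Mon (30d); Jul starts Wed (31d) ✓; Aug starts Sat (31d); Sep starts Tue (30d) ✓; Oct starts Thu (31d); Nov starts Sun (30d); Dec starts Tue (31d) ✓.
Five-Wednesday months: April, July, September, December → 4.

4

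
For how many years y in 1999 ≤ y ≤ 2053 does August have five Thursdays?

24

August has 31 days; it has five Thursdays when Thursday falls among the first (month-length − 28) days — i.e. when August 1 is one of Thursday/Wednesday/Tuesday.
August 1 by year: 1999:Sun 2000:Tue✓ 2001:Wed✓ 2002:Thu✓ 2003:Fri 2004:Sun 2005:Mon 2006:Tue✓ 2007:Wed✓ 2008:Fri 2009:Sat 2010:Sun 2011:Mon 2012:Wed✓ 2013:Thu✓ …(25 more)… 2039:Mon 2040:Wed✓ 2041:Thu✓ 2042:Fri 2043:Sat 2044:Mon 2045:Tue✓ 2046:Wed✓ 2047:Thu✓ 2048:Sat 2049:Sun 2050:Mon 2051:Tue✓ 2052:Thu✓ 2053:Fri
Years with five Thursdays: 2000, 2001, 2002, 2006, 2007, 2012, 2013, 2017, 2018, 2019, 2023, 2024, 2028, 2029, 2030, 2034, 2035, 2040, 2041, 2045, 2046, 2047, 2051, 2052 → 24.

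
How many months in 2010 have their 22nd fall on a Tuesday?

Check the 22nd of each month of 2010: Jan 22: Fri, Feb 22: Mon, Mar 22: Mon, Apr 22: Thu, May 22: Sat, Jun 22: Tue, Jul 22: Thu, Aug 22: Sun, Sep 22: Wed, Oct 22: Fri, Nov 22: Mon, Dec 22: Wed.
Tuesday occurs in June — 1 month.

1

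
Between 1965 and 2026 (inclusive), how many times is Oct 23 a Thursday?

Track Oct 23's weekday year by year (advancing +1, or +2 across a Feb 29):
  1965: Sat  1966: Sun (+1)  1967: Mon (+1)  1968: Wed (+2)  1969: Thu (+1) ✓
  1970: Fri (+1)  1971: Sat (+1)  1972: Mon (+2)  1973: Tue (+1)  1974: Wed (+1)
  1975: Thu (+1) ✓  1976: Sat (+2)  1977: Sun (+1)  1978: Mon (+1)  … (34 more years) …
  2013: Wed (+1)  2014: Thu (+1) ✓  2015: Fri (+1)  2016: Sun (+2)  2017: Mon (+1)
  2018: Tue (+1)  2019: Wed (+1)  2020: Fri (+2)  2021: Sat (+1)  2022: Sun (+1)
  2023: Mon (+1)  2024: Wed (+2)  2025: Thu (+1) ✓  2026: Fri (+1)
Thursday years: 1969, 1975, 1980, 1986, 1997, 2003, 2008, 2014, 2025 — 9 in total.

9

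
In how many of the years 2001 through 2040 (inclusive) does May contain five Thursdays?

May has 31 days; it has five Thursdays when Thursday falls among the first (month-length − 28) days — i.e. when May 1 is one of Thursday/Wednesday/Tuesday.
May 1 by year: 2001:Tue✓ 2002:Wed✓ 2003:Thu✓ 2004:Sat 2005:Sun 2006:Mon 2007:Tue✓ 2008:Thu✓ 2009:Fri 2010:Sat 2011:Sun 2012:Tue✓ 2013:Wed✓ 2014:Thu✓ 2015:Fri …(10 more)… 2026:Fri 2027:Sat 2028:Mon 2029:Tue✓ 2030:Wed✓ 2031:Thu✓ 2032:Sat 2033:Sun 2034:Mon 2035:Tue✓ 2036:Thu✓ 2037:Fri 2038:Sat 2039:Sun 2040:Tue✓
Years with five Thursdays: 2001, 2002, 2003, 2007, 2008, 2012, 2013, 2014, 2018, 2019, 2024, 2025, 2029, 2030, 2031, 2035, 2036, 2040 → 18.

18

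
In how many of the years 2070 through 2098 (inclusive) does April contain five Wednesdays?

April has 30 days; it has five Wednesdays when Wednesday falls among the first (month-length − 28) days — i.e. when April 1 is one of Wednesday/Tuesday.
April 1 by year: 2070:Tue✓ 2071:Wed✓ 2072:Fri 2073:Sat 2074:Sun 2075:Mon 2076:Wed✓ 2077:Thu 2078:Fri 2079:Sat 2080:Mon 2081:Tue✓ 2082:Wed✓ 2083:Thu 2084:Sat 2085:Sun 2086:Mon 2087:Tue✓ 2088:Thu 2089:Fri 2090:Sat 2091:Sun 2092:Tue✓ 2093:Wed✓ 2094:Thu 2095:Fri 2096:Sun 2097:Mon 2098:Tue✓
Years with five Wednesdays: 2070, 2071, 2076, 2081, 2082, 2087, 2092, 2093, 2098 → 9.

9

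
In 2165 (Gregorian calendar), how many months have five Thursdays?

4

A month of length L has five Thursdays iff its first Thursday is on day ≤ L−28 (so day 1–3 in a 31-day month, 1–2 in a 30-day month, day 1 in a leap February).
Checking each month of 2165: Jan starts Tue (31d) ✓; Feb starts Fri (28d); Mar starts Fri (31d); Apr starts Mon (30d); May starts Wed (31d) ✓; Jun starts Sat (30d); Jul starts Mon (31d); Aug starts Thu (31d) ✓; Sep starts Sun (30d); Oct starts Tue (31d) ✓; Nov starts Fri (30d); Dec starts Sun (31d).
Five-Thursday months: January, May, August, October → 4.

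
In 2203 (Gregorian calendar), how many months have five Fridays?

A month of length L has five Fridays iff its first Friday is on day ≤ L−28 (so day 1–3 in a 31-day month, 1–2 in a 30-day month, day 1 in a leap February).
Checking each month of 2203: Jan starts Sat (31d); Feb starts Tue (28d); Mar starts Tue (31d); Apr starts Fri (30d) ✓; May starts Sun (31d); Jun starts Wed (30d); Jul starts Fri (31d) ✓; Aug starts Mon (31d); Sep starts Thu (30d) ✓; Oct starts Sat (31d); Nov starts Tue (30d); Dec starts Thu (31d) ✓.
Five-Friday months: April, July, September, December → 4.

4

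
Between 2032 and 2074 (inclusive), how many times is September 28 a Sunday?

6

Track September 28's weekday year by year (advancing +1, or +2 across a Feb 29):
  2032: Tue  2033: Wed (+1)  2034: Thu (+1)  2035: Fri (+1)  2036: Sun (+2) ✓
  2037: Mon (+1)  2038: Tue (+1)  2039: Wed (+1)  2040: Fri (+2)  2041: Sat (+1)
  2042: Sun (+1) ✓  2043: Mon (+1)  2044: Wed (+2)  2045: Thu (+1)  … (15 more years) …
  2061: Wed (+1)  2062: Thu (+1)  2063: Fri (+1)  2064: Sun (+2) ✓  2065: Mon (+1)
  2066: Tue (+1)  2067: Wed (+1)  2068: Fri (+2)  2069: Sat (+1)  2070: Sun (+1) ✓
  2071: Mon (+1)  2072: Wed (+2)  2073: Thu (+1)  2074: Fri (+1)
Sunday years: 2036, 2042, 2053, 2059, 2064, 2070 — 6 in total.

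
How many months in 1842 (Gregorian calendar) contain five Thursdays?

A month of length L has five Thursdays iff its first Thursday is on day ≤ L−28 (so day 1–3 in a 31-day month, 1–2 in a 30-day month, day 1 in a leap February).
Checking each month of 1842: Jan starts Sat (31d); Feb starts Tue (28d); Mar starts Tue (31d) ✓; Apr starts Fri (30d); May starts Sun (31d); Jun starts Wed (30d) ✓; Jul starts Fri (31d); Aug starts Mon (31d); Sep starts Thu (30d) ✓; Oct starts Sat (31d); Nov starts Tue (30d); Dec starts Thu (31d) ✓.
Five-Thursday months: March, June, September, December → 4.

4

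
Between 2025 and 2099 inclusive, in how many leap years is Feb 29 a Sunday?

3

Leap years in 2025–2099: 18 of them.
Feb 29 weekday advances by 5 (mod 7) from one leap year to the next four years later (or differs when a century non-leap intervenes).
Leap-day weekdays: 2028:Tue 2032:Sun✓ 2036:Fri 2040:Wed 2044:Mon 2048:Sat 2052:Thu 2056:Tue 2060:Sun✓ 2064:Fri 2068:Wed 2072:Mon 2076:Sat 2080:Thu 2084:Tue 2088:Sun✓ 2092:Fri 2096:Wed
Sunday: 2032, 2060, 2088 → 3.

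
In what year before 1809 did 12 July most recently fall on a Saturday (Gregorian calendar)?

From one year to the next, a fixed date's weekday advances by 1, or by 2 when a Feb 29 lies between the two dates.
1809: July 12 is Wednesday.
1808: Tuesday (−1)
1807: Sunday (−2)
1806: Saturday (−1)
12 July falls on a Saturday in 1806.

1806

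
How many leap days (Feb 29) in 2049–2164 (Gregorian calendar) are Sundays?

4

Leap years in 2049–2164: 28 of them.
Feb 29 weekday advances by 5 (mod 7) from one leap year to the next four years later (or differs when a century non-leap intervenes).
Leap-day weekdays: 2052:Thu 2056:Tue 2060:Sun✓ 2064:Fri 2068:Wed 2072:Mon 2076:Sat 2080:Thu 2084:Tue 2088:Sun✓ 2092:Fri 2096:Wed 2104:Fri 2108:Wed 2112:Mon 2116:Sat 2120:Thu 2124:Tue 2128:Sun✓ 2132:Fri 2136:Wed 2140:Mon 2144:Sat 2148:Thu 2152:Tue 2156:Sun✓ 2160:Fri 2164:Wed
Sunday: 2060, 2088, 2128, 2156 → 4.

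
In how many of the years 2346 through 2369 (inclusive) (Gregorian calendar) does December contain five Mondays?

11

December has 31 days; it has five Mondays when Monday falls among the first (month-length − 28) days — i.e. when December 1 is one of Monday/Sunday/Saturday.
December 1 by year: 2346:Sun✓ 2347:Mon✓ 2348:Wed 2349:Thu 2350:Fri 2351:Sat✓ 2352:Mon✓ 2353:Tue 2354:Wed 2355:Thu 2356:Sat✓ 2357:Sun✓ 2358:Mon✓ 2359:Tue 2360:Thu 2361:Fri 2362:Sat✓ 2363:Sun✓ 2364:Tue 2365:Wed 2366:Thu 2367:Fri 2368:Sun✓ 2369:Mon✓
Years with five Mondays: 2346, 2347, 2351, 2352, 2356, 2357, 2358, 2362, 2363, 2368, 2369 → 11.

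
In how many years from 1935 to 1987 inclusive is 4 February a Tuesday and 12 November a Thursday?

2

Check each year's weekday for 4 February and 12 November:
  1935: Mon/Tue  1936: Tue/Thu ✓  1937: Thu/Fri  1938: Fri/Sat  1939: Sat/Sun  1940: Sun/Tue  1941: Tue/Wed  1942: Wed/Thu  1943: Thu/Fri  1944: Fri/Sun  1945: Sun/Mon  1946: Mon/Tue  1947: Tue/Wed  1948: Wed/Fri  …(25 more)…  1974: Mon/Tue  1975: Tue/Wed  1976: Wed/Fri  1977: Fri/Sat  1978: Sat/Sun  1979: Sun/Mon  1980: Mon/Wed  1981: Wed/Thu  1982: Thu/Fri  1983: Fri/Sat  1984: Sat/Mon  1985: Mon/Tue  1986: Tue/Wed  1987: Wed/Thu
Both conditions hold in: 1936, 1964 — 2.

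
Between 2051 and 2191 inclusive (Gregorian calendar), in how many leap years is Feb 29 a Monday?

4

Leap years in 2051–2191: 34 of them.
Feb 29 weekday advances by 5 (mod 7) from one leap year to the next four years later (or differs when a century non-leap intervenes).
Leap-day weekdays: 2052:Thu 2056:Tue 2060:Sun 2064:Fri 2068:Wed 2072:Mon✓ 2076:Sat 2080:Thu 2084:Tue 2088:Sun 2092:Fri 2096:Wed 2104:Fri …(8 more)… 2140:Mon✓ 2144:Sat 2148:Thu 2152:Tue 2156:Sun 2160:Fri 2164:Wed 2168:Mon✓ 2172:Sat 2176:Thu 2180:Tue 2184:Sun 2188:Fri
Monday: 2072, 2112, 2140, 2168 → 4.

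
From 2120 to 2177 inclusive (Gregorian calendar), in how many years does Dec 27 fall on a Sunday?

Track Dec 27's weekday year by year (advancing +1, or +2 across a Feb 29):
  2120: Fri  2121: Sat (+1)  2122: Sun (+1) ✓  2123: Mon (+1)  2124: Wed (+2)
  2125: Thu (+1)  2126: Fri (+1)  2127: Sat (+1)  2128: Mon (+2)  2129: Tue (+1)
  2130: Wed (+1)  2131: Thu (+1)  2132: Sat (+2)  2133: Sun (+1) ✓  … (30 more years) …
  2164: Thu (+2)  2165: Fri (+1)  2166: Sat (+1)  2167: Sun (+1) ✓  2168: Tue (+2)
  2169: Wed (+1)  2170: Thu (+1)  2171: Fri (+1)  2172: Sun (+2) ✓  2173: Mon (+1)
  2174: Tue (+1)  2175: Wed (+1)  2176: Fri (+2)  2177: Sat (+1)
Sunday years: 2122, 2133, 2139, 2144, 2150, 2161, 2167, 2172 — 8 in total.

8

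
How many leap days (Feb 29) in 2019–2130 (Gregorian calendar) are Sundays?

Leap years in 2019–2130: 27 of them.
Feb 29 weekday advances by 5 (mod 7) from one leap year to the next four years later (or differs when a century non-leap intervenes).
Leap-day weekdays: 2020:Sat 2024:Thu 2028:Tue 2032:Sun✓ 2036:Fri 2040:Wed 2044:Mon 2048:Sat 2052:Thu 2056:Tue 2060:Sun✓ 2064:Fri 2068:Wed 2072:Mon 2076:Sat 2080:Thu 2084:Tue 2088:Sun✓ 2092:Fri 2096:Wed 2104:Fri 2108:Wed 2112:Mon 2116:Sat 2120:Thu 2124:Tue 2128:Sun✓
Sunday: 2032, 2060, 2088, 2128 → 4.

4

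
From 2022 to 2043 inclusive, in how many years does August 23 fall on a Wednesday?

3

Track August 23's weekday year by year (advancing +1, or +2 across a Feb 29):
  2022: Tue  2023: Wed (+1) ✓  2024: Fri (+2)  2025: Sat (+1)  2026: Sun (+1)
  2027: Mon (+1)  2028: Wed (+2) ✓  2029: Thu (+1)  2030: Fri (+1)  2031: Sat (+1)
  2032: Mon (+2)  2033: Tue (+1)  2034: Wed (+1) ✓  2035: Thu (+1)  2036: Sat (+2)
  2037: Sun (+1)  2038: Mon (+1)  2039: Tue (+1)  2040: Thu (+2)  2041: Fri (+1)
  2042: Sat (+1)  2043: Sun (+1)
Wednesday years: 2023, 2028, 2034 — 3 in total.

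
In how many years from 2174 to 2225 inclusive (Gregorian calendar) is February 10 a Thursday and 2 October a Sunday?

6

Check each year's weekday for February 10 and 2 October:
  2174: Thu/Sun ✓  2175: Fri/Mon  2176: Sat/Wed  2177: Mon/Thu  2178: Tue/Fri  2179: Wed/Sat  2180: Thu/Mon  2181: Sat/Tue  2182: Sun/Wed  2183: Mon/Thu  2184: Tue/Sat  2185: Thu/Sun ✓  2186: Fri/Mon  2187: Sat/Tue  …(24 more)…  2212: Mon/Fri  2213: Wed/Sat  2214: Thu/Sun ✓  2215: Fri/Mon  2216: Sat/Wed  2217: Mon/Thu  2218: Tue/Fri  2219: Wed/Sat  2220: Thu/Mon  2221: Sat/Tue  2222: Sun/Wed  2223: Mon/Thu  2224: Tue/Sat  2225: Thu/Sun ✓
Both conditions hold in: 2174, 2185, 2191, 2203, 2214, 2225 — 6.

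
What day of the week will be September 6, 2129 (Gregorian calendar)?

Tuesday

January 1, 2129 is a Saturday.
September 6 is day 249 of the year, i.e. 248 days after Jan 1.
248 mod 7 = 3, so advance 3 weekdays from Saturday: Tuesday.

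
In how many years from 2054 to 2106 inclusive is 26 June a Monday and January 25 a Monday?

0

Check each year's weekday for 26 June and January 25:
  2054: Fri/Sun  2055: Sat/Mon  2056: Mon/Tue  2057: Tue/Thu  2058: Wed/Fri  2059: Thu/Sat  2060: Sat/Sun  2061: Sun/Tue  2062: Mon/Wed  2063: Tue/Thu  2064: Thu/Fri  2065: Fri/Sun  2066: Sat/Mon  2067: Sun/Tue  …(25 more)…  2093: Fri/Sun  2094: Sat/Mon  2095: Sun/Tue  2096: Tue/Wed  2097: Wed/Fri  2098: Thu/Sat  2099: Fri/Sun  2100: Sat/Mon  2101: Sun/Tue  2102: Mon/Wed  2103: Tue/Thu  2104: Thu/Fri  2105: Fri/Sun  2106: Sat/Mon
Both conditions hold in: no year — 0.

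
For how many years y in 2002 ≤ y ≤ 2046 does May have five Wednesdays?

May has 31 days; it has five Wednesdays when Wednesday falls among the first (month-length − 28) days — i.e. when May 1 is one of Wednesday/Tuesday/Monday.
May 1 by year: 2002:Wed✓ 2003:Thu 2004:Sat 2005:Sun 2006:Mon✓ 2007:Tue✓ 2008:Thu 2009:Fri 2010:Sat 2011:Sun 2012:Tue✓ 2013:Wed✓ 2014:Thu 2015:Fri 2016:Sun …(15 more)… 2032:Sat 2033:Sun 2034:Mon✓ 2035:Tue✓ 2036:Thu 2037:Fri 2038:Sat 2039:Sun 2040:Tue✓ 2041:Wed✓ 2042:Thu 2043:Fri 2044:Sun 2045:Mon✓ 2046:Tue✓
Years with five Wednesdays: 2002, 2006, 2007, 2012, 2013, 2017, 2018, 2019, 2023, 2024, 2028, 2029, 2030, 2034, 2035, 2040, 2041, 2045, 2046 → 19.

19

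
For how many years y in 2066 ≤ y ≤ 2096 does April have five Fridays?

10

April has 30 days; it has five Fridays when Friday falls among the first (month-length − 28) days — i.e. when April 1 is one of Friday/Thursday.
April 1 by year: 2066:Thu✓ 2067:Fri✓ 2068:Sun 2069:Mon 2070:Tue 2071:Wed 2072:Fri✓ 2073:Sat 2074:Sun 2075:Mon 2076:Wed 2077:Thu✓ 2078:Fri✓ 2079:Sat 2080:Mon 2081:Tue 2082:Wed 2083:Thu✓ 2084:Sat 2085:Sun 2086:Mon 2087:Tue 2088:Thu✓ 2089:Fri✓ 2090:Sat 2091:Sun 2092:Tue 2093:Wed 2094:Thu✓ 2095:Fri✓ 2096:Sun
Years with five Fridays: 2066, 2067, 2072, 2077, 2078, 2083, 2088, 2089, 2094, 2095 → 10.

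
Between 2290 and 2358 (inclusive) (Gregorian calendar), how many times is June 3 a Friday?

10

Track June 3's weekday year by year (advancing +1, or +2 across a Feb 29):
  2290: Tue  2291: Wed (+1)  2292: Fri (+2) ✓  2293: Sat (+1)  2294: Sun (+1)
  2295: Mon (+1)  2296: Wed (+2)  2297: Thu (+1)  2298: Fri (+1) ✓  2299: Sat (+1)
  2300: Sun (+1)  2301: Mon (+1)  2302: Tue (+1)  2303: Wed (+1)  … (41 more years) …
  2345: Sun (+1)  2346: Mon (+1)  2347: Tue (+1)  2348: Thu (+2)  2349: Fri (+1) ✓
  2350: Sat (+1)  2351: Sun (+1)  2352: Tue (+2)  2353: Wed (+1)  2354: Thu (+1)
  2355: Fri (+1) ✓  2356: Sun (+2)  2357: Mon (+1)  2358: Tue (+1)
Friday years: 2292, 2298, 2304, 2310, 2321, 2327, 2332, 2338, 2349, 2355 — 10 in total.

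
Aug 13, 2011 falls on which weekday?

January 1, 2011 is a Saturday.
August 13 is day 225 of the year, i.e. 224 days after Jan 1.
224 mod 7 = 0, so advance 0 weekdays from Saturday: Saturday.

Saturday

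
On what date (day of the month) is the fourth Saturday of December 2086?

28

December 1, 2086 is a Sunday, so the first Saturday is the 7th.
The fourth Saturday is 7 + 21 = 28.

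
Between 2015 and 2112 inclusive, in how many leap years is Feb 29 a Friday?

4

Leap years in 2015–2112: 24 of them.
Feb 29 weekday advances by 5 (mod 7) from one leap year to the next four years later (or differs when a century non-leap intervenes).
Leap-day weekdays: 2016:Mon 2020:Sat 2024:Thu 2028:Tue 2032:Sun 2036:Fri✓ 2040:Wed 2044:Mon 2048:Sat 2052:Thu 2056:Tue 2060:Sun 2064:Fri✓ 2068:Wed 2072:Mon 2076:Sat 2080:Thu 2084:Tue 2088:Sun 2092:Fri✓ 2096:Wed 2104:Fri✓ 2108:Wed 2112:Mon
Friday: 2036, 2064, 2092, 2104 → 4.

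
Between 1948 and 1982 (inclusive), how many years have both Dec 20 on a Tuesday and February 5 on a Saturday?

4

Check each year's weekday for Dec 20 and February 5:
  1948: Mon/Thu  1949: Tue/Sat ✓  1950: Wed/Sun  1951: Thu/Mon  1952: Sat/Tue  1953: Sun/Thu  1954: Mon/Fri  1955: Tue/Sat ✓  1956: Thu/Sun  1957: Fri/Tue  1958: Sat/Wed  1959: Sun/Thu  1960: Tue/Fri  1961: Wed/Sun  …(7 more)…  1969: Sat/Wed  1970: Sun/Thu  1971: Mon/Fri  1972: Wed/Sat  1973: Thu/Mon  1974: Fri/Tue  1975: Sat/Wed  1976: Mon/Thu  1977: Tue/Sat ✓  1978: Wed/Sun  1979: Thu/Mon  1980: Sat/Tue  1981: Sun/Thu  1982: Mon/Fri
Both conditions hold in: 1949, 1955, 1966, 1977 — 4.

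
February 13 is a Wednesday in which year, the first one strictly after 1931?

From one year to the next, a fixed date's weekday advances by 1, or by 2 when a Feb 29 lies between the two dates.
1931: February 13 is Friday.
1932: Saturday (+1)
1933: Monday (+2)
1934: Tuesday (+1)
1935: Wednesday (+1)
February 13 falls on a Wednesday in 1935.

1935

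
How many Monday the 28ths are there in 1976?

1

Check the 28th of each month of 1976: Jan 28: Wed, Feb 28: Sat, Mar 28: Sun, Apr 28: Wed, May 28: Fri, Jun 28: Mon, Jul 28: Wed, Aug 28: Sat, Sep 28: Tue, Oct 28: Thu, Nov 28: Sun, Dec 28: Tue.
Monday occurs in June — 1 month.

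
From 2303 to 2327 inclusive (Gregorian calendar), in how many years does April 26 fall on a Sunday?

Track April 26's weekday year by year (advancing +1, or +2 across a Feb 29):
  2303: Sun ✓  2304: Tue (+2)  2305: Wed (+1)  2306: Thu (+1)  2307: Fri (+1)
  2308: Sun (+2) ✓  2309: Mon (+1)  2310: Tue (+1)  2311: Wed (+1)  2312: Fri (+2)
  2313: Sat (+1)  2314: Sun (+1) ✓  2315: Mon (+1)  2316: Wed (+2)  2317: Thu (+1)
  2318: Fri (+1)  2319: Sat (+1)  2320: Mon (+2)  2321: Tue (+1)  2322: Wed (+1)
  2323: Thu (+1)  2324: Sat (+2)  2325: Sun (+1) ✓  2326: Mon (+1)  2327: Tue (+1)
Sunday years: 2303, 2308, 2314, 2325 — 4 in total.

4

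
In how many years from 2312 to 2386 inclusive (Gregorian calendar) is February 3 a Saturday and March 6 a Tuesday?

8

Check each year's weekday for February 3 and March 6:
  2312: Sat/Wed  2313: Mon/Thu  2314: Tue/Fri  2315: Wed/Sat  2316: Thu/Mon  2317: Sat/Tue ✓  2318: Sun/Wed  2319: Mon/Thu  2320: Tue/Sat  2321: Thu/Sun  2322: Fri/Mon  2323: Sat/Tue ✓  2324: Sun/Thu  2325: Tue/Fri  …(47 more)…  2373: Sat/Tue ✓  2374: Sun/Wed  2375: Mon/Thu  2376: Tue/Sat  2377: Thu/Sun  2378: Fri/Mon  2379: Sat/Tue ✓  2380: Sun/Thu  2381: Tue/Fri  2382: Wed/Sat  2383: Thu/Sun  2384: Fri/Tue  2385: Sun/Wed  2386: Mon/Thu
Both conditions hold in: 2317, 2323, 2334, 2345, 2351, 2362, 2373, 2379 — 8.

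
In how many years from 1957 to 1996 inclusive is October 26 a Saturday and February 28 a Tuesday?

Check each year's weekday for October 26 and February 28:
  1957: Sat/Thu  1958: Sun/Fri  1959: Mon/Sat  1960: Wed/Sun  1961: Thu/Tue  1962: Fri/Wed  1963: Sat/Thu  1964: Mon/Fri  1965: Tue/Sun  1966: Wed/Mon  1967: Thu/Tue  1968: Sat/Wed  1969: Sun/Fri  1970: Mon/Sat  …(12 more)…  1983: Wed/Mon  1984: Fri/Tue  1985: Sat/Thu  1986: Sun/Fri  1987: Mon/Sat  1988: Wed/Sun  1989: Thu/Tue  1990: Fri/Wed  1991: Sat/Thu  1992: Mon/Fri  1993: Tue/Sun  1994: Wed/Mon  1995: Thu/Tue  1996: Sat/Wed
Both conditions hold in: no year — 0.

0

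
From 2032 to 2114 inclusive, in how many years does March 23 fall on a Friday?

Track March 23's weekday year by year (advancing +1, or +2 across a Feb 29):
  2032: Tue  2033: Wed (+1)  2034: Thu (+1)  2035: Fri (+1) ✓  2036: Sun (+2)
  2037: Mon (+1)  2038: Tue (+1)  2039: Wed (+1)  2040: Fri (+2) ✓  2041: Sat (+1)
  2042: Sun (+1)  2043: Mon (+1)  2044: Wed (+2)  2045: Thu (+1)  … (55 more years) …
  2101: Wed (+1)  2102: Thu (+1)  2103: Fri (+1) ✓  2104: Sun (+2)  2105: Mon (+1)
  2106: Tue (+1)  2107: Wed (+1)  2108: Fri (+2) ✓  2109: Sat (+1)  2110: Sun (+1)
  2111: Mon (+1)  2112: Wed (+2)  2113: Thu (+1)  2114: Fri (+1) ✓
Friday years: 2035, 2040, 2046, 2057, 2063, 2068, 2074, 2085, 2091, 2096, 2103, 2108, 2114 — 13 in total.

13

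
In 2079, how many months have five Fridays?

A month of length L has five Fridays iff its first Friday is on day ≤ L−28 (so day 1–3 in a 31-day month, 1–2 in a 30-day month, day 1 in a leap February).
Checking each month of 2079: Jan starts Sun (31d); Feb starts Wed (28d); Mar starts Wed (31d) ✓; Apr starts Sat (30d); May starts Mon (31d); Jun starts Thu (30d) ✓; Jul starts Sat (31d); Aug starts Tue (31d); Sep starts Fri (30d) ✓; Oct starts Sun (31d); Nov starts Wed (30d); Dec starts Fri (31d) ✓.
Five-Friday months: March, June, September, December → 4.

4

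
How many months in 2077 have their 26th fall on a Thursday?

1

Check the 26th of each month of 2077: Jan 26: Tue, Feb 26: Fri, Mar 26: Fri, Apr 26: Mon, May 26: Wed, Jun 26: Sat, Jul 26: Mon, Aug 26: Thu, Sep 26: Sun, Oct 26: Tue, Nov 26: Fri, Dec 26: Sun.
Thursday occurs in August — 1 month.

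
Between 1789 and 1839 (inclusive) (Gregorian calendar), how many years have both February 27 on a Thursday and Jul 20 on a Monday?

1

Check each year's weekday for February 27 and Jul 20:
  1789: Fri/Mon  1790: Sat/Tue  1791: Sun/Wed  1792: Mon/Fri  1793: Wed/Sat  1794: Thu/Sun  1795: Fri/Mon  1796: Sat/Wed  1797: Mon/Thu  1798: Tue/Fri  1799: Wed/Sat  1800: Thu/Sun  1801: Fri/Mon  1802: Sat/Tue  …(23 more)…  1826: Mon/Thu  1827: Tue/Fri  1828: Wed/Sun  1829: Fri/Mon  1830: Sat/Tue  1831: Sun/Wed  1832: Mon/Fri  1833: Wed/Sat  1834: Thu/Sun  1835: Fri/Mon  1836: Sat/Wed  1837: Mon/Thu  1838: Tue/Fri  1839: Wed/Sat
Both conditions hold in: 1812 — 1.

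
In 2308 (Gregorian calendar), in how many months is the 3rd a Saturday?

1

Check the 3rd of each month of 2308: Jan 3: Fri, Feb 3: Mon, Mar 3: Tue, Apr 3: Fri, May 3: Sun, Jun 3: Wed, Jul 3: Fri, Aug 3: Mon, Sep 3: Thu, Oct 3: Sat, Nov 3: Tue, Dec 3: Thu.
Saturday occurs in October — 1 month.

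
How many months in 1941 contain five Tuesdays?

4

A month of length L has five Tuesdays iff its first Tuesday is on day ≤ L−28 (so day 1–3 in a 31-day month, 1–2 in a 30-day month, day 1 in a leap February).
Checking each month of 1941: Jan starts Wed (31d); Feb starts Sat (28d); Mar starts Sat (31d); Apr starts Tue (30d) ✓; May starts Thu (31d); Jun starts Sun (30d); Jul starts Tue (31d) ✓; Aug starts Fri (31d); Sep starts Mon (30d) ✓; Oct starts Wed (31d); Nov starts Sat (30d); Dec starts Mon (31d) ✓.
Five-Tuesday months: April, July, September, December → 4.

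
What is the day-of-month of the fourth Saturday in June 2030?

June 1, 2030 is a Saturday, so the first Saturday is the 1st.
The fourth Saturday is 1 + 21 = 22.

22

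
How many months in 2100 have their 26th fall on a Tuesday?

Check the 26th of each month of 2100: Jan 26: Tue, Feb 26: Fri, Mar 26: Fri, Apr 26: Mon, May 26: Wed, Jun 26: Sat, Jul 26: Mon, Aug 26: Thu, Sep 26: Sun, Oct 26: Tue, Nov 26: Fri, Dec 26: Sun.
Tuesday occurs in January, October — 2 months.

2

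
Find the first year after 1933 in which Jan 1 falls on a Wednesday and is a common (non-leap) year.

Jan 1 advances by 2 weekdays after a leap year and by 1 after a common year.
1933: Jan 1 is Sunday.
1934: Monday
1935: Tuesday
1936: Wednesday (leap)
1937: Friday
1938: Saturday
1939: Sunday
1940: Monday (leap)
1941: Wednesday
1941 begins on a Wednesday and is a common year.

1941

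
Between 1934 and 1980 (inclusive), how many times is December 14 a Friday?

7

Track December 14's weekday year by year (advancing +1, or +2 across a Feb 29):
  1934: Fri ✓  1935: Sat (+1)  1936: Mon (+2)  1937: Tue (+1)  1938: Wed (+1)
  1939: Thu (+1)  1940: Sat (+2)  1941: Sun (+1)  1942: Mon (+1)  1943: Tue (+1)
  1944: Thu (+2)  1945: Fri (+1) ✓  1946: Sat (+1)  1947: Sun (+1)  … (19 more years) …
  1967: Thu (+1)  1968: Sat (+2)  1969: Sun (+1)  1970: Mon (+1)  1971: Tue (+1)
  1972: Thu (+2)  1973: Fri (+1) ✓  1974: Sat (+1)  1975: Sun (+1)  1976: Tue (+2)
  1977: Wed (+1)  1978: Thu (+1)  1979: Fri (+1) ✓  1980: Sun (+2)
Friday years: 1934, 1945, 1951, 1956, 1962, 1973, 1979 — 7 in total.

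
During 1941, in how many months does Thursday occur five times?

A month of length L has five Thursdays iff its first Thursday is on day ≤ L−28 (so day 1–3 in a 31-day month, 1–2 in a 30-day month, day 1 in a leap February).
Checking each month of 1941: Jan starts Wed (31d) ✓; Feb starts Sat (28d); Mar starts Sat (31d); Apr starts Tue (30d); May starts Thu (31d) ✓; Jun starts Sun (30d); Jul starts Tue (31d) ✓; Aug starts Fri (31d); Sep starts Mon (30d); Oct starts Wed (31d) ✓; Nov starts Sat (30d); Dec starts Mon (31d).
Five-Thursday months: January, May, July, October → 4.

4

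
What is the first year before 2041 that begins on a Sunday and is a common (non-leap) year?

2034

Jan 1 advances by 2 weekdays after a leap year and by 1 after a common year.
2041: Jan 1 is Tuesday.
2040: Sunday (leap)
2039: Saturday
2038: Friday
2037: Thursday
2036: Tuesday (leap)
2035: Monday
2034: Sunday
2034 begins on a Sunday and is a common year.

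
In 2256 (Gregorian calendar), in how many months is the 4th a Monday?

Check the 4th of each month of 2256: Jan 4: Fri, Feb 4: Mon, Mar 4: Tue, Apr 4: Fri, May 4: Sun, Jun 4: Wed, Jul 4: Fri, Aug 4: Mon, Sep 4: Thu, Oct 4: Sat, Nov 4: Tue, Dec 4: Thu.
Monday occurs in February, August — 2 months.

2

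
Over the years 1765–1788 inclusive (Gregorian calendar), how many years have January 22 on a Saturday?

Track January 22's weekday year by year (advancing +1, or +2 across a Feb 29):
  1765: Tue  1766: Wed (+1)  1767: Thu (+1)  1768: Fri (+1)  1769: Sun (+2)
  1770: Mon (+1)  1771: Tue (+1)  1772: Wed (+1)  1773: Fri (+2)  1774: Sat (+1) ✓
  1775: Sun (+1)  1776: Mon (+1)  1777: Wed (+2)  1778: Thu (+1)  1779: Fri (+1)
  1780: Sat (+1) ✓  1781: Mon (+2)  1782: Tue (+1)  1783: Wed (+1)  1784: Thu (+1)
  1785: Sat (+2) ✓  1786: Sun (+1)  1787: Mon (+1)  1788: Tue (+1)
Saturday years: 1774, 1780, 1785 — 3 in total.

3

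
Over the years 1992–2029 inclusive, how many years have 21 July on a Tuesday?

Track 21 July's weekday year by year (advancing +1, or +2 across a Feb 29):
  1992: Tue ✓  1993: Wed (+1)  1994: Thu (+1)  1995: Fri (+1)  1996: Sun (+2)
  1997: Mon (+1)  1998: Tue (+1) ✓  1999: Wed (+1)  2000: Fri (+2)  2001: Sat (+1)
  2002: Sun (+1)  2003: Mon (+1)  2004: Wed (+2)  2005: Thu (+1)  … (10 more years) …
  2016: Thu (+2)  2017: Fri (+1)  2018: Sat (+1)  2019: Sun (+1)  2020: Tue (+2) ✓
  2021: Wed (+1)  2022: Thu (+1)  2023: Fri (+1)  2024: Sun (+2)  2025: Mon (+1)
  2026: Tue (+1) ✓  2027: Wed (+1)  2028: Fri (+2)  2029: Sat (+1)
Tuesday years: 1992, 1998, 2009, 2015, 2020, 2026 — 6 in total.

6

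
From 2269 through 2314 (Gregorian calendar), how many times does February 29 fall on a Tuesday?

1

Leap years in 2269–2314: 10 of them.
Feb 29 weekday advances by 5 (mod 7) from one leap year to the next four years later (or differs when a century non-leap intervenes).
Leap-day weekdays: 2272:Thu 2276:Tue✓ 2280:Sun 2284:Fri 2288:Wed 2292:Mon 2296:Sat 2304:Mon 2308:Sat 2312:Thu
Tuesday: 2276 → 1.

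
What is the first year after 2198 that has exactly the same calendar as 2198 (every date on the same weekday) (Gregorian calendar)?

Two years share a calendar iff Jan 1 falls on the same weekday and both are leap or both are common. 2198: Jan 1 is Monday, common year.
2199: Jan 1 Tuesday, common
2200: Jan 1 Wednesday, common
2201: Jan 1 Thursday, common
2202: Jan 1 Friday, common
2203: Jan 1 Saturday, common
2204: Jan 1 Sunday, leap
2205: Jan 1 Tuesday, common
2206: Jan 1 Wednesday, common
2207: Jan 1 Thursday, common
2208: Jan 1 Friday, leap
2209: Jan 1 Sunday, common
2210: Jan 1 Monday, common
2210 matches on both conditions.

2210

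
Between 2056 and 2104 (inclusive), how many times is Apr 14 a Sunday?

6

Track Apr 14's weekday year by year (advancing +1, or +2 across a Feb 29):
  2056: Fri  2057: Sat (+1)  2058: Sun (+1) ✓  2059: Mon (+1)  2060: Wed (+2)
  2061: Thu (+1)  2062: Fri (+1)  2063: Sat (+1)  2064: Mon (+2)  2065: Tue (+1)
  2066: Wed (+1)  2067: Thu (+1)  2068: Sat (+2)  2069: Sun (+1) ✓  … (21 more years) …
  2091: Sat (+1)  2092: Mon (+2)  2093: Tue (+1)  2094: Wed (+1)  2095: Thu (+1)
  2096: Sat (+2)  2097: Sun (+1) ✓  2098: Mon (+1)  2099: Tue (+1)  2100: Wed (+1)
  2101: Thu (+1)  2102: Fri (+1)  2103: Sat (+1)  2104: Mon (+2)
Sunday years: 2058, 2069, 2075, 2080, 2086, 2097 — 6 in total.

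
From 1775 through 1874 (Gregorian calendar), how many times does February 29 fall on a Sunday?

3

Leap years in 1775–1874: 24 of them.
Feb 29 weekday advances by 5 (mod 7) from one leap year to the next four years later (or differs when a century non-leap intervenes).
Leap-day weekdays: 1776:Thu 1780:Tue 1784:Sun✓ 1788:Fri 1792:Wed 1796:Mon 1804:Wed 1808:Mon 1812:Sat 1816:Thu 1820:Tue 1824:Sun✓ 1828:Fri 1832:Wed 1836:Mon 1840:Sat 1844:Thu 1848:Tue 1852:Sun✓ 1856:Fri 1860:Wed 1864:Mon 1868:Sat 1872:Thu
Sunday: 1784, 1824, 1852 → 3.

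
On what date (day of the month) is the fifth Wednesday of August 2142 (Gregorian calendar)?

August 1, 2142 is a Wednesday, so the first Wednesday is the 1st.
The fifth Wednesday is 1 + 28 = 29.

29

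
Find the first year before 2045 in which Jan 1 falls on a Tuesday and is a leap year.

Jan 1 advances by 2 weekdays after a leap year and by 1 after a common year.
2045: Jan 1 is Sunday.
2044: Friday (leap)
2043: Thursday
2042: Wednesday
2041: Tuesday
2040: Sunday (leap)
2039: Saturday
2038: Friday
2037: Thursday
2036: Tuesday (leap)
2036 begins on a Tuesday and is a leap year.

2036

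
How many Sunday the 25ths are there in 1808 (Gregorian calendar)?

2

Check the 25th of each month of 1808: Jan 25: Mon, Feb 25: Thu, Mar 25: Fri, Apr 25: Mon, May 25: Wed, Jun 25: Sat, Jul 25: Mon, Aug 25: Thu, Sep 25: Sun, Oct 25: Tue, Nov 25: Fri, Dec 25: Sun.
Sunday occurs in September, December — 2 months.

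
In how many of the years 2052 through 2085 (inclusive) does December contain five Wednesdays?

December has 31 days; it has five Wednesdays when Wednesday falls among the first (month-length − 28) days — i.e. when December 1 is one of Wednesday/Tuesday/Monday.
December 1 by year: 2052:Sun 2053:Mon✓ 2054:Tue✓ 2055:Wed✓ 2056:Fri 2057:Sat 2058:Sun 2059:Mon✓ 2060:Wed✓ 2061:Thu 2062:Fri 2063:Sat 2064:Mon✓ 2065:Tue✓ 2066:Wed✓ …(4 more)… 2071:Tue✓ 2072:Thu 2073:Fri 2074:Sat 2075:Sun 2076:Tue✓ 2077:Wed✓ 2078:Thu 2079:Fri 2080:Sun 2081:Mon✓ 2082:Tue✓ 2083:Wed✓ 2084:Fri 2085:Sat
Years with five Wednesdays: 2053, 2054, 2055, 2059, 2060, 2064, 2065, 2066, 2070, 2071, 2076, 2077, 2081, 2082, 2083 → 15.

15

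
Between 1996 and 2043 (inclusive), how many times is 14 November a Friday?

Track 14 November's weekday year by year (advancing +1, or +2 across a Feb 29):
  1996: Thu  1997: Fri (+1) ✓  1998: Sat (+1)  1999: Sun (+1)  2000: Tue (+2)
  2001: Wed (+1)  2002: Thu (+1)  2003: Fri (+1) ✓  2004: Sun (+2)  2005: Mon (+1)
  2006: Tue (+1)  2007: Wed (+1)  2008: Fri (+2) ✓  2009: Sat (+1)  … (20 more years) …
  2030: Thu (+1)  2031: Fri (+1) ✓  2032: Sun (+2)  2033: Mon (+1)  2034: Tue (+1)
  2035: Wed (+1)  2036: Fri (+2) ✓  2037: Sat (+1)  2038: Sun (+1)  2039: Mon (+1)
  2040: Wed (+2)  2041: Thu (+1)  2042: Fri (+1) ✓  2043: Sat (+1)
Friday years: 1997, 2003, 2008, 2014, 2025, 2031, 2036, 2042 — 8 in total.

8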